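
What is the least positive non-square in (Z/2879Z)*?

(2/2879) = +1, so 2 is a residue.
(3/2879) = +1, so 3 is a residue.
(4/2879) = +1, so 4 is a residue.
(5/2879) = +1, so 5 is a residue.
(6/2879) = +1, so 6 is a residue.
(7/2879) = −1, so 7 is the smallest positive non-residue mod 2879.

7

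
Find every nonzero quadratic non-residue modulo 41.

Square k = 1,…,20 (k and 41−k give the same square):
1²=1, 2²=4, 3²=9, 4²=16, 5²=25, 6²=36, 7²≡8, 8²≡23, 9²≡40, 10²≡18, 11²≡39, 12²≡21, 13²≡5, 14²≡32, 15²≡20, 16²≡10, 17²≡2, 18²≡37, 19²≡33, 20²≡31 (mod 41).
The residues are {1, 2, 4, 5, 8, 9, 10, 16, 18, 20, 21, 23, 25, 31, 32, 33, 36, 37, 39, 40}; the non-residues are the remaining 20 nonzero classes.

3 6 7 11 12 13 14 15 17 19 22 24 26 27 28 29 30 34 35 38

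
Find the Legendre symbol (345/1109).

1

Reciprocity: 345 ≡ 1 and 1109 ≡ 1 (mod 4), so (345/1109) = +(1109/345).
Reduce top mod 345: now compute (74/345).
Pull out 2: since 345 ≡ 1 (mod 8), (2/345) = +1.
Reciprocity: 37 ≡ 1 and 345 ≡ 1 (mod 4), so (37/345) = +(345/37).
Reduce top mod 37: now compute (12/37).
Pull out 2^2: since 37 ≡ 5 (mod 8), (2/37) = -1, so (2/37)^2 = +1.
Reciprocity: 3 ≡ 3 and 37 ≡ 1 (mod 4), so (3/37) = +(37/3).
Reduce top mod 3: now compute (1/3).
Reached (1/3) = 1. Collecting the sign flips along the way, the symbol is +1.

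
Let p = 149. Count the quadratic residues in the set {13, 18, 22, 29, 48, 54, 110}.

(13/149) = -1 → non-residue.
(18/149) = -1 → non-residue.
(22/149) = +1 → QR.
(29/149) = +1 → QR.
(48/149) = -1 → non-residue.
(54/149) = +1 → QR.
(110/149) = +1 → QR.
Total quadratic residues among the 7: 4.

4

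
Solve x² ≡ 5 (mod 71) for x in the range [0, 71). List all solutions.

Since 71 ≡ 3 (mod 4), a square root of 5 is 5^((71+1)/4) = 5^18 mod 71.
Repeated squaring: 5^2≡25, 5^4≡57, 5^8≡54, 5^16≡5 (mod 71).
5^18 = 5^(16+2) ≡ 54 (mod 71).
Check: 54² = 2916 ≡ 5 (mod 71). The two roots are 17 and 54.

17, 54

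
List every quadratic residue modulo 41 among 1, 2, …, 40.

1, 2, 4, 5, 8, 9, 10, 16, 18, 20, 21, 23, 25, 31, 32, 33, 36, 37, 39, 40

Square k = 1,…,20 (k and 41−k give the same square):
1²=1, 2²=4, 3²=9, 4²=16, 5²=25, 6²=36, 7²≡8, 8²≡23, 9²≡40, 10²≡18, 11²≡39, 12²≡21, 13²≡5, 14²≡32, 15²≡20, 16²≡10, 17²≡2, 18²≡37, 19²≡33, 20²≡31 (mod 41).
So the quadratic residues mod 41 are {1, 2, 4, 5, 8, 9, 10, 16, 18, 20, 21, 23, 25, 31, 32, 33, 36, 37, 39, 40}.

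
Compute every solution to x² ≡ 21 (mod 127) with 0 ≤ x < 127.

Since 127 ≡ 3 (mod 4), a square root of 21 is 21^((127+1)/4) = 21^32 mod 127.
Repeated squaring: 21^2≡60, 21^4≡44, 21^8≡31, 21^16≡72, 21^32≡104 (mod 127).
21^32 = 21^(32) ≡ 104 (mod 127).
Check: 104² = 10816 ≡ 21 (mod 127). The two roots are 23 and 104.

23, 104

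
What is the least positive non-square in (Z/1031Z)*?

7

(2/1031) = +1, so 2 is a residue.
(3/1031) = +1, so 3 is a residue.
(4/1031) = +1, so 4 is a residue.
(5/1031) = +1, so 5 is a residue.
(6/1031) = +1, so 6 is a residue.
(7/1031) = −1, so 7 is the smallest positive non-residue mod 1031.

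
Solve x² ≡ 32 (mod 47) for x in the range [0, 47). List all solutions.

19, 28

Since 47 ≡ 3 (mod 4), a square root of 32 is 32^((47+1)/4) = 32^12 mod 47.
Repeated squaring: 32^2≡37, 32^4≡6, 32^8≡36 (mod 47).
32^12 = 32^(8+4) ≡ 28 (mod 47).
Check: 28² = 784 ≡ 32 (mod 47). The two roots are 19 and 28.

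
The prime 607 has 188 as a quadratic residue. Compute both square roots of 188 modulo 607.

164, 443

Since 607 ≡ 3 (mod 4), a square root of 188 is 188^((607+1)/4) = 188^152 mod 607.
Repeated squaring: 188^2≡138, 188^4≡227, 188^8≡541, 188^16≡107, 188^32≡523, 188^64≡379, 188^128≡389 (mod 607).
188^152 = 188^(128+16+8) ≡ 164 (mod 607).
Check: 164² = 26896 ≡ 188 (mod 607). The two roots are 164 and 443.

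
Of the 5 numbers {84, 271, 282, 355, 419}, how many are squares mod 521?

4

(84/521) = +1 → QR.
(271/521) = +1 → QR.
(282/521) = -1 → non-residue.
(355/521) = +1 → QR.
(419/521) = +1 → QR.
Total quadratic residues among the 5: 4.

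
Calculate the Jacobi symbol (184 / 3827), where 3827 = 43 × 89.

Pull out 2^3: since 3827 ≡ 3 (mod 8), (2/3827) = -1, so (2/3827)^3 = -1.
Reciprocity: 23 ≡ 3 and 3827 ≡ 3 (mod 4), so (23/3827) = −(3827/23).
Reduce top mod 23: now compute (9/23).
Reciprocity: 9 ≡ 1 and 23 ≡ 3 (mod 4), so (9/23) = +(23/9).
Reduce top mod 9: now compute (5/9).
Reciprocity: 5 ≡ 1 and 9 ≡ 1 (mod 4), so (5/9) = +(9/5).
Reduce top mod 5: now compute (4/5).
Pull out 2^2: since 5 ≡ 5 (mod 8), (2/5) = -1, so (2/5)^2 = +1.
Reached (1/5) = 1. Collecting the sign flips along the way, the symbol is +1.

1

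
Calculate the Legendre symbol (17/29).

Euler's criterion: (17/29) ≡ 17^14 (mod 29).
17^2 ≡ 28 (mod 29)
17^4 ≡ 1 (mod 29)
17^8 ≡ 1 (mod 29)
17^14 = 17^(8+4+2) ≡ 28 (mod 29).
Result is 28 ≡ −1, so (17/29) = −1.

-1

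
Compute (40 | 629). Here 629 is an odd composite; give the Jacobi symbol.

-1

Pull out 2^3: since 629 ≡ 5 (mod 8), (2/629) = -1, so (2/629)^3 = -1.
Reciprocity: 5 ≡ 1 and 629 ≡ 1 (mod 4), so (5/629) = +(629/5).
Reduce top mod 5: now compute (4/5).
Pull out 2^2: since 5 ≡ 5 (mod 8), (2/5) = -1, so (2/5)^2 = +1.
Reached (1/5) = 1. Collecting the sign flips along the way, the symbol is -1.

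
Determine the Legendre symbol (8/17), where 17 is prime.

1

Pull out 2^3: since 17 ≡ 1 (mod 8), (2/17) = +1, so (2/17)^3 = +1.
Reached (1/17) = 1. Collecting the sign flips along the way, the symbol is +1.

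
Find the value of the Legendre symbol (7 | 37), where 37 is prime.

Euler's criterion: (7/37) ≡ 7^18 (mod 37).
7^2 ≡ 12 (mod 37)
7^4 ≡ 33 (mod 37)
7^8 ≡ 16 (mod 37)
7^16 ≡ 34 (mod 37)
7^18 = 7^(16+2) ≡ 1 (mod 37).
Result is 1, so (7/37) = 1.

1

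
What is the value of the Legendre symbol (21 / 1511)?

Reciprocity: 21 ≡ 1 and 1511 ≡ 3 (mod 4), so (21/1511) = +(1511/21).
Reduce top mod 21: now compute (20/21).
Pull out 2^2: since 21 ≡ 5 (mod 8), (2/21) = -1, so (2/21)^2 = +1.
Reciprocity: 5 ≡ 1 and 21 ≡ 1 (mod 4), so (5/21) = +(21/5).
Reduce top mod 5: now compute (1/5).
Reached (1/5) = 1. Collecting the sign flips along the way, the symbol is +1.

1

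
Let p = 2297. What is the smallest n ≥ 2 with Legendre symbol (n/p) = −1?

(2/2297) = +1, so 2 is a residue.
(3/2297) = −1, so 3 is the smallest positive non-residue mod 2297.

3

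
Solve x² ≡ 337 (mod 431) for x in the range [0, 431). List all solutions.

Since 431 ≡ 3 (mod 4), a square root of 337 is 337^((431+1)/4) = 337^108 mod 431.
Repeated squaring: 337^2≡216, 337^4≡108, 337^8≡27, 337^16≡298, 337^32≡18, 337^64≡324 (mod 431).
337^108 = 337^(64+32+8+4) ≡ 145 (mod 431).
Check: 145² = 21025 ≡ 337 (mod 431). The two roots are 145 and 286.

145, 286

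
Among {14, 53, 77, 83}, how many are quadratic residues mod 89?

1

(14/89) = -1 → non-residue.
(53/89) = +1 → QR.
(77/89) = -1 → non-residue.
(83/89) = -1 → non-residue.
Total quadratic residues among the 4: 1.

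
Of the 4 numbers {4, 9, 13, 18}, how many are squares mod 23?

4

(4/23) = +1 → QR.
(9/23) = +1 → QR.
(13/23) = +1 → QR.
(18/23) = +1 → QR.
Total quadratic residues among the 4: 4.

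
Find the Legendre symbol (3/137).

Reciprocity: 3 ≡ 3 and 137 ≡ 1 (mod 4), so (3/137) = +(137/3).
Reduce top mod 3: now compute (2/3).
Pull out 2: since 3 ≡ 3 (mod 8), (2/3) = -1.
Reached (1/3) = 1. Collecting the sign flips along the way, the symbol is -1.

-1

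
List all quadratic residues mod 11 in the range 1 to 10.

1 3 4 5 9

Square k = 1,…,5 (k and 11−k give the same square):
1²=1, 2²=4, 3²=9, 4²≡5, 5²≡3 (mod 11).
So the quadratic residues mod 11 are {1, 3, 4, 5, 9}.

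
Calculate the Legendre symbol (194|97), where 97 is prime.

0

First reduce: 194 ≡ 0 (mod 97).
Top reduces to 0: gcd > 1, so the symbol is 0.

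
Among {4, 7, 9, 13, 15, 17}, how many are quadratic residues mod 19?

(4/19) = +1 → QR.
(7/19) = +1 → QR.
(9/19) = +1 → QR.
(13/19) = -1 → non-residue.
(15/19) = -1 → non-residue.
(17/19) = +1 → QR.
Total quadratic residues among the 6: 4.

4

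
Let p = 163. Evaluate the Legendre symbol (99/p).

Reciprocity: 99 ≡ 3 and 163 ≡ 3 (mod 4), so (99/163) = −(163/99).
Reduce top mod 99: now compute (64/99).
Pull out 2^6: since 99 ≡ 3 (mod 8), (2/99) = -1, so (2/99)^6 = +1.
Reached (1/99) = 1. Collecting the sign flips along the way, the symbol is -1.

-1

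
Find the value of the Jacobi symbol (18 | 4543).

Pull out 2: since 4543 ≡ 7 (mod 8), (2/4543) = +1.
Reciprocity: 9 ≡ 1 and 4543 ≡ 3 (mod 4), so (9/4543) = +(4543/9).
Reduce top mod 9: now compute (7/9).
Reciprocity: 7 ≡ 3 and 9 ≡ 1 (mod 4), so (7/9) = +(9/7).
Reduce top mod 7: now compute (2/7).
Pull out 2: since 7 ≡ 7 (mod 8), (2/7) = +1.
Reached (1/7) = 1. Collecting the sign flips along the way, the symbol is +1.

1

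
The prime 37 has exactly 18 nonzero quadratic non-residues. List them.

2 5 6 8 13 14 15 17 18 19 20 22 23 24 29 31 32 35

Square k = 1,…,18 (k and 37−k give the same square):
1²=1, 2²=4, 3²=9, 4²=16, 5²=25, 6²=36, 7²≡12, 8²≡27, 9²≡7, 10²≡26, 11²≡10, 12²≡33, 13²≡21, 14²≡11, 15²≡3, 16²≡34, 17²≡30, 18²≡28 (mod 37).
The residues are {1, 3, 4, 7, 9, 10, 11, 12, 16, 21, 25, 26, 27, 28, 30, 33, 34, 36}; the non-residues are the remaining 18 nonzero classes.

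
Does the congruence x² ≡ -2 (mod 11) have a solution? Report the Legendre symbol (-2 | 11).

Euler's criterion: (-2/11) ≡ 9^5 (mod 11).
9^2 ≡ 4 (mod 11)
9^4 ≡ 5 (mod 11)
9^5 = 9^(4+1) ≡ 1 (mod 11).
Result is 1, so (-2/11) = 1.

1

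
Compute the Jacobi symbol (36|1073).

Pull out 2^2: since 1073 ≡ 1 (mod 8), (2/1073) = +1, so (2/1073)^2 = +1.
Reciprocity: 9 ≡ 1 and 1073 ≡ 1 (mod 4), so (9/1073) = +(1073/9).
Reduce top mod 9: now compute (2/9).
Pull out 2: since 9 ≡ 1 (mod 8), (2/9) = +1.
Reached (1/9) = 1. Collecting the sign flips along the way, the symbol is +1.

1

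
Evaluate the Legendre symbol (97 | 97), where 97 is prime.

0

First reduce: 97 ≡ 0 (mod 97).
Top reduces to 0: gcd > 1, so the symbol is 0.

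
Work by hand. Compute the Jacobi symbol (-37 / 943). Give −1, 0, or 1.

First reduce: -37 ≡ 906 (mod 943).
Pull out 2: since 943 ≡ 7 (mod 8), (2/943) = +1.
Reciprocity: 453 ≡ 1 and 943 ≡ 3 (mod 4), so (453/943) = +(943/453).
Reduce top mod 453: now compute (37/453).
Reciprocity: 37 ≡ 1 and 453 ≡ 1 (mod 4), so (37/453) = +(453/37).
Reduce top mod 37: now compute (9/37).
Reciprocity: 9 ≡ 1 and 37 ≡ 1 (mod 4), so (9/37) = +(37/9).
Reduce top mod 9: now compute (1/9).
Reached (1/9) = 1. Collecting the sign flips along the way, the symbol is +1.

1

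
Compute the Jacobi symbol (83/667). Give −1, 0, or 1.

Reciprocity: 83 ≡ 3 and 667 ≡ 3 (mod 4), so (83/667) = −(667/83).
Reduce top mod 83: now compute (3/83).
Reciprocity: 3 ≡ 3 and 83 ≡ 3 (mod 4), so (3/83) = −(83/3).
Reduce top mod 3: now compute (2/3).
Pull out 2: since 3 ≡ 3 (mod 8), (2/3) = -1.
Reached (1/3) = 1. Collecting the sign flips along the way, the symbol is -1.

-1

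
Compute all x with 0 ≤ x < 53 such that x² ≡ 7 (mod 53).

53 ≡ 1 (mod 4), so we find a root by search.
Trying successive values, 22² = 484 ≡ 7 (mod 53). The other root is 53 − 22 = 31.

22, 31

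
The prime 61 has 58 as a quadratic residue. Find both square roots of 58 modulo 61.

61 ≡ 1 (mod 4), so we find a root by search.
Trying successive values, 27² = 729 ≡ 58 (mod 61). The other root is 61 − 27 = 34.

27, 34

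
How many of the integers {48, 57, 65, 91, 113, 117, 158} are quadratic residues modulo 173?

(48/173) = -1 → non-residue.
(57/173) = +1 → QR.
(65/173) = -1 → non-residue.
(91/173) = -1 → non-residue.
(113/173) = +1 → QR.
(117/173) = +1 → QR.
(158/173) = +1 → QR.
Total quadratic residues among the 7: 4.

4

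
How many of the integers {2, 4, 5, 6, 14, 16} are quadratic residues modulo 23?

4

(2/23) = +1 → QR.
(4/23) = +1 → QR.
(5/23) = -1 → non-residue.
(6/23) = +1 → QR.
(14/23) = -1 → non-residue.
(16/23) = +1 → QR.
Total quadratic residues among the 6: 4.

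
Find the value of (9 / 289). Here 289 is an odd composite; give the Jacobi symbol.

1

Reciprocity: 9 ≡ 1 and 289 ≡ 1 (mod 4), so (9/289) = +(289/9).
Reduce top mod 9: now compute (1/9).
Reached (1/9) = 1. Collecting the sign flips along the way, the symbol is +1.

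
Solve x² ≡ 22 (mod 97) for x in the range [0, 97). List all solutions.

97 ≡ 1 (mod 4), so we find a root by search.
Trying successive values, 33² = 1089 ≡ 22 (mod 97). The other root is 97 − 33 = 64.

33, 64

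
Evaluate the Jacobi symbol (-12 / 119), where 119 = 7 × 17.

First reduce: -12 ≡ 107 (mod 119).
Reciprocity: 107 ≡ 3 and 119 ≡ 3 (mod 4), so (107/119) = −(119/107).
Reduce top mod 107: now compute (12/107).
Pull out 2^2: since 107 ≡ 3 (mod 8), (2/107) = -1, so (2/107)^2 = +1.
Reciprocity: 3 ≡ 3 and 107 ≡ 3 (mod 4), so (3/107) = −(107/3).
Reduce top mod 3: now compute (2/3).
Pull out 2: since 3 ≡ 3 (mod 8), (2/3) = -1.
Reached (1/3) = 1. Collecting the sign flips along the way, the symbol is -1.

-1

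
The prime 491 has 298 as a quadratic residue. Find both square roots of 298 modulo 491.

Since 491 ≡ 3 (mod 4), a square root of 298 is 298^((491+1)/4) = 298^123 mod 491.
Repeated squaring: 298^2≡424, 298^4≡70, 298^8≡481, 298^16≡100, 298^32≡180, 298^64≡485 (mod 491).
298^123 = 298^(64+32+16+8+2+1) ≡ 388 (mod 491).
Check: 388² = 150544 ≡ 298 (mod 491). The two roots are 103 and 388.

103, 388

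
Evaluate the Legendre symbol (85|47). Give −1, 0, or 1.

First reduce: 85 ≡ 38 (mod 47).
Pull out 2: since 47 ≡ 7 (mod 8), (2/47) = +1.
Reciprocity: 19 ≡ 3 and 47 ≡ 3 (mod 4), so (19/47) = −(47/19).
Reduce top mod 19: now compute (9/19).
Reciprocity: 9 ≡ 1 and 19 ≡ 3 (mod 4), so (9/19) = +(19/9).
Reduce top mod 9: now compute (1/9).
Reached (1/9) = 1. Collecting the sign flips along the way, the symbol is -1.

-1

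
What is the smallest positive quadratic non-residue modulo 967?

(2/967) = +1, so 2 is a residue.
(3/967) = −1, so 3 is the smallest positive non-residue mod 967.

3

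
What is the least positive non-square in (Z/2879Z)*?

(2/2879) = +1, so 2 is a residue.
(3/2879) = +1, so 3 is a residue.
(4/2879) = +1, so 4 is a residue.
(5/2879) = +1, so 5 is a residue.
(6/2879) = +1, so 6 is a residue.
(7/2879) = −1, so 7 is the smallest positive non-residue mod 2879.

7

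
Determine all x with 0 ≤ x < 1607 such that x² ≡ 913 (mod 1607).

Since 1607 ≡ 3 (mod 4), a square root of 913 is 913^((1607+1)/4) = 913^402 mod 1607.
Repeated squaring: 913^2≡1143, 913^4≡1565, 913^8≡157, 913^16≡544, 913^32≡248, 913^64≡438, 913^128≡611, 913^256≡497 (mod 1607).
913^402 = 913^(256+128+16+2) ≡ 124 (mod 1607).
Check: 124² = 15376 ≡ 913 (mod 1607). The two roots are 124 and 1483.

124, 1483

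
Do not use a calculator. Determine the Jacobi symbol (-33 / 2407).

First reduce: -33 ≡ 2374 (mod 2407).
Pull out 2: since 2407 ≡ 7 (mod 8), (2/2407) = +1.
Reciprocity: 1187 ≡ 3 and 2407 ≡ 3 (mod 4), so (1187/2407) = −(2407/1187).
Reduce top mod 1187: now compute (33/1187).
Reciprocity: 33 ≡ 1 and 1187 ≡ 3 (mod 4), so (33/1187) = +(1187/33).
Reduce top mod 33: now compute (32/33).
Pull out 2^5: since 33 ≡ 1 (mod 8), (2/33) = +1, so (2/33)^5 = +1.
Reached (1/33) = 1. Collecting the sign flips along the way, the symbol is -1.

-1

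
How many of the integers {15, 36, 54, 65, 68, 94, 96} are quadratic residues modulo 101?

(15/101) = -1 → non-residue.
(36/101) = +1 → QR.
(54/101) = +1 → QR.
(65/101) = +1 → QR.
(68/101) = +1 → QR.
(94/101) = -1 → non-residue.
(96/101) = +1 → QR.
Total quadratic residues among the 7: 5.

5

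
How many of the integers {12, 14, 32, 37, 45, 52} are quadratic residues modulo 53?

(12/53) = -1 → non-residue.
(14/53) = -1 → non-residue.
(32/53) = -1 → non-residue.
(37/53) = +1 → QR.
(45/53) = -1 → non-residue.
(52/53) = +1 → QR.
Total quadratic residues among the 6: 2.

2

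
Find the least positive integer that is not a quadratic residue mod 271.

(2/271) = +1, so 2 is a residue.
(3/271) = −1, so 3 is the smallest positive non-residue mod 271.

3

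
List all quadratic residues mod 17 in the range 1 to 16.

Square k = 1,…,8 (k and 17−k give the same square):
1²=1, 2²=4, 3²=9, 4²=16, 5²≡8, 6²≡2, 7²≡15, 8²≡13 (mod 17).
So the quadratic residues mod 17 are {1, 2, 4, 8, 9, 13, 15, 16}.

1,2,4,8,9,13,15,16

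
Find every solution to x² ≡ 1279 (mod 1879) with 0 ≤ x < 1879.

Since 1879 ≡ 3 (mod 4), a square root of 1279 is 1279^((1879+1)/4) = 1279^470 mod 1879.
Repeated squaring: 1279^2≡1111, 1279^4≡1697, 1279^8≡1181, 1279^16≡543, 1279^32≡1725, 1279^64≡1168, 1279^128≡70, 1279^256≡1142 (mod 1879).
1279^470 = 1279^(256+128+64+16+4+2) ≡ 1268 (mod 1879).
Check: 1268² = 1607824 ≡ 1279 (mod 1879). The two roots are 611 and 1268.

611, 1268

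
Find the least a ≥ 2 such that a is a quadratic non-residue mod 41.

3

(2/41) = +1, so 2 is a residue.
(3/41) = −1, so 3 is the smallest positive non-residue mod 41.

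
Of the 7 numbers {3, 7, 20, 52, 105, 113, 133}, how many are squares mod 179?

3

(3/179) = +1 → QR.
(7/179) = -1 → non-residue.
(20/179) = +1 → QR.
(52/179) = +1 → QR.
(105/179) = -1 → non-residue.
(113/179) = -1 → non-residue.
(133/179) = -1 → non-residue.
Total quadratic residues among the 7: 3.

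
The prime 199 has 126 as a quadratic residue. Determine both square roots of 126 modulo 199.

46, 153

Since 199 ≡ 3 (mod 4), a square root of 126 is 126^((199+1)/4) = 126^50 mod 199.
Repeated squaring: 126^2≡155, 126^4≡145, 126^8≡130, 126^16≡184, 126^32≡26 (mod 199).
126^50 = 126^(32+16+2) ≡ 46 (mod 199).
Check: 46² = 2116 ≡ 126 (mod 199). The two roots are 46 and 153.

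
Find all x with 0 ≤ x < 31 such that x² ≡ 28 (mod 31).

Since 31 ≡ 3 (mod 4), a square root of 28 is 28^((31+1)/4) = 28^8 mod 31.
Repeated squaring: 28^2≡9, 28^4≡19, 28^8≡20 (mod 31).
28^8 = 28^(8) ≡ 20 (mod 31).
Check: 20² = 400 ≡ 28 (mod 31). The two roots are 11 and 20.

11, 20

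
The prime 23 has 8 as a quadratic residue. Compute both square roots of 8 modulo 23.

10, 13

Since 23 ≡ 3 (mod 4), a square root of 8 is 8^((23+1)/4) = 8^6 mod 23.
Repeated squaring: 8^2≡18, 8^4≡2 (mod 23).
8^6 = 8^(4+2) ≡ 13 (mod 23).
Check: 13² = 169 ≡ 8 (mod 23). The two roots are 10 and 13.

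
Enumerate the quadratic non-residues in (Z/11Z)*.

2,6,7,8,10

Square k = 1,…,5 (k and 11−k give the same square):
1²=1, 2²=4, 3²=9, 4²≡5, 5²≡3 (mod 11).
The residues are {1, 3, 4, 5, 9}; the non-residues are the remaining 5 nonzero classes.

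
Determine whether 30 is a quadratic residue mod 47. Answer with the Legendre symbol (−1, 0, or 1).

-1

Pull out 2: since 47 ≡ 7 (mod 8), (2/47) = +1.
Reciprocity: 15 ≡ 3 and 47 ≡ 3 (mod 4), so (15/47) = −(47/15).
Reduce top mod 15: now compute (2/15).
Pull out 2: since 15 ≡ 7 (mod 8), (2/15) = +1.
Reached (1/15) = 1. Collecting the sign flips along the way, the symbol is -1.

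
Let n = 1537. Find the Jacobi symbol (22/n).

Pull out 2: since 1537 ≡ 1 (mod 8), (2/1537) = +1.
Reciprocity: 11 ≡ 3 and 1537 ≡ 1 (mod 4), so (11/1537) = +(1537/11).
Reduce top mod 11: now compute (8/11).
Pull out 2^3: since 11 ≡ 3 (mod 8), (2/11) = -1, so (2/11)^3 = -1.
Reached (1/11) = 1. Collecting the sign flips along the way, the symbol is -1.

-1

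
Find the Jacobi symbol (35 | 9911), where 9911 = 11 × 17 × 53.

1

Reciprocity: 35 ≡ 3 and 9911 ≡ 3 (mod 4), so (35/9911) = −(9911/35).
Reduce top mod 35: now compute (6/35).
Pull out 2: since 35 ≡ 3 (mod 8), (2/35) = -1.
Reciprocity: 3 ≡ 3 and 35 ≡ 3 (mod 4), so (3/35) = −(35/3).
Reduce top mod 3: now compute (2/3).
Pull out 2: since 3 ≡ 3 (mod 8), (2/3) = -1.
Reached (1/3) = 1. Collecting the sign flips along the way, the symbol is +1.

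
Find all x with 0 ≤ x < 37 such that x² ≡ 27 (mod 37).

8, 29

37 ≡ 1 (mod 4), so we find a root by search.
Trying successive values, 8² = 64 ≡ 27 (mod 37). The other root is 37 − 8 = 29.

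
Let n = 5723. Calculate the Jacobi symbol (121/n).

1

Reciprocity: 121 ≡ 1 and 5723 ≡ 3 (mod 4), so (121/5723) = +(5723/121).
Reduce top mod 121: now compute (36/121).
Pull out 2^2: since 121 ≡ 1 (mod 8), (2/121) = +1, so (2/121)^2 = +1.
Reciprocity: 9 ≡ 1 and 121 ≡ 1 (mod 4), so (9/121) = +(121/9).
Reduce top mod 9: now compute (4/9).
Pull out 2^2: since 9 ≡ 1 (mod 8), (2/9) = +1, so (2/9)^2 = +1.
Reached (1/9) = 1. Collecting the sign flips along the way, the symbol is +1.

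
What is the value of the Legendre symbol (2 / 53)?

-1

Euler's criterion: (2/53) ≡ 2^26 (mod 53).
2^2 ≡ 4 (mod 53)
2^4 ≡ 16 (mod 53)
2^8 ≡ 44 (mod 53)
2^16 ≡ 28 (mod 53)
2^26 = 2^(16+8+2) ≡ 52 (mod 53).
Result is 52 ≡ −1, so (2/53) = −1.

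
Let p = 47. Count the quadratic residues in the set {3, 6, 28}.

3

(3/47) = +1 → QR.
(6/47) = +1 → QR.
(28/47) = +1 → QR.
Total quadratic residues among the 3: 3.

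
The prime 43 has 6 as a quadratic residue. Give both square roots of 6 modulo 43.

7, 36

Since 43 ≡ 3 (mod 4), a square root of 6 is 6^((43+1)/4) = 6^11 mod 43.
Repeated squaring: 6^2≡36, 6^4≡6, 6^8≡36 (mod 43).
6^11 = 6^(8+2+1) ≡ 36 (mod 43).
Check: 36² = 1296 ≡ 6 (mod 43). The two roots are 7 and 36.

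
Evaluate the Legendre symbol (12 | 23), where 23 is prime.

Euler's criterion: (12/23) ≡ 12^11 (mod 23).
12^2 ≡ 6 (mod 23)
12^4 ≡ 13 (mod 23)
12^8 ≡ 8 (mod 23)
12^11 = 12^(8+2+1) ≡ 1 (mod 23).
Result is 1, so (12/23) = 1.

1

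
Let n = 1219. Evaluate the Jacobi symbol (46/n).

0

Pull out 2: since 1219 ≡ 3 (mod 8), (2/1219) = -1.
Reciprocity: 23 ≡ 3 and 1219 ≡ 3 (mod 4), so (23/1219) = −(1219/23).
Reduce top mod 23: now compute (0/23).
Top reduces to 0: gcd > 1, so the symbol is 0.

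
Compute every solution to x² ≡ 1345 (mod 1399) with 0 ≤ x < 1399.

Since 1399 ≡ 3 (mod 4), a square root of 1345 is 1345^((1399+1)/4) = 1345^350 mod 1399.
Repeated squaring: 1345^2≡118, 1345^4≡1333, 1345^8≡159, 1345^16≡99, 1345^32≡8, 1345^64≡64, 1345^128≡1298, 1345^256≡408 (mod 1399).
1345^350 = 1345^(256+64+16+8+4+2) ≡ 561 (mod 1399).
Check: 561² = 314721 ≡ 1345 (mod 1399). The two roots are 561 and 838.

561, 838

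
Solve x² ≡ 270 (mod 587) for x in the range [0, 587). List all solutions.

Since 587 ≡ 3 (mod 4), a square root of 270 is 270^((587+1)/4) = 270^147 mod 587.
Repeated squaring: 270^2≡112, 270^4≡217, 270^8≡129, 270^16≡205, 270^32≡348, 270^64≡182, 270^128≡252 (mod 587).
270^147 = 270^(128+16+2+1) ≡ 38 (mod 587).
Check: 38² = 1444 ≡ 270 (mod 587). The two roots are 38 and 549.

38, 549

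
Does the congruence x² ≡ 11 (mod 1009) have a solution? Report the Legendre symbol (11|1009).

Euler's criterion: (11/1009) ≡ 11^504 (mod 1009).
11^2 ≡ 121 (mod 1009)
11^4 ≡ 515 (mod 1009)
11^8 ≡ 867 (mod 1009)
11^16 ≡ 993 (mod 1009)
11^32 ≡ 256 (mod 1009)
11^64 ≡ 960 (mod 1009)
11^128 ≡ 383 (mod 1009)
11^256 ≡ 384 (mod 1009)
11^504 = 11^(256+128+64+32+16+8) ≡ 1008 (mod 1009).
Result is 1008 ≡ −1, so (11/1009) = −1.

-1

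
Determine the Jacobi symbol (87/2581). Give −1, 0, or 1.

Reciprocity: 87 ≡ 3 and 2581 ≡ 1 (mod 4), so (87/2581) = +(2581/87).
Reduce top mod 87: now compute (58/87).
Pull out 2: since 87 ≡ 7 (mod 8), (2/87) = +1.
Reciprocity: 29 ≡ 1 and 87 ≡ 3 (mod 4), so (29/87) = +(87/29).
Reduce top mod 29: now compute (0/29).
Top reduces to 0: gcd > 1, so the symbol is 0.

0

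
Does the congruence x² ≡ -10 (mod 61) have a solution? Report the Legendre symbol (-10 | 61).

-1

First reduce: -10 ≡ 51 (mod 61).
Reciprocity: 51 ≡ 3 and 61 ≡ 1 (mod 4), so (51/61) = +(61/51).
Reduce top mod 51: now compute (10/51).
Pull out 2: since 51 ≡ 3 (mod 8), (2/51) = -1.
Reciprocity: 5 ≡ 1 and 51 ≡ 3 (mod 4), so (5/51) = +(51/5).
Reduce top mod 5: now compute (1/5).
Reached (1/5) = 1. Collecting the sign flips along the way, the symbol is -1.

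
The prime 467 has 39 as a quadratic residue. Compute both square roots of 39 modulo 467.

128, 339

Since 467 ≡ 3 (mod 4), a square root of 39 is 39^((467+1)/4) = 39^117 mod 467.
Repeated squaring: 39^2≡120, 39^4≡390, 39^8≡325, 39^16≡83, 39^32≡351, 39^64≡380 (mod 467).
39^117 = 39^(64+32+16+4+1) ≡ 339 (mod 467).
Check: 339² = 114921 ≡ 39 (mod 467). The two roots are 128 and 339.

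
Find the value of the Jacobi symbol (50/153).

1

Pull out 2: since 153 ≡ 1 (mod 8), (2/153) = +1.
Reciprocity: 25 ≡ 1 and 153 ≡ 1 (mod 4), so (25/153) = +(153/25).
Reduce top mod 25: now compute (3/25).
Reciprocity: 3 ≡ 3 and 25 ≡ 1 (mod 4), so (3/25) = +(25/3).
Reduce top mod 3: now compute (1/3).
Reached (1/3) = 1. Collecting the sign flips along the way, the symbol is +1.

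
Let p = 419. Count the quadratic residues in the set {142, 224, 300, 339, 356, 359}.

(142/419) = +1 → QR.
(224/419) = -1 → non-residue.
(300/419) = +1 → QR.
(339/419) = -1 → non-residue.
(356/419) = -1 → non-residue.
(359/419) = -1 → non-residue.
Total quadratic residues among the 6: 2.

2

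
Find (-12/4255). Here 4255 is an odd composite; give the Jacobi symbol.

1

First reduce: -12 ≡ 4243 (mod 4255).
Reciprocity: 4243 ≡ 3 and 4255 ≡ 3 (mod 4), so (4243/4255) = −(4255/4243).
Reduce top mod 4243: now compute (12/4243).
Pull out 2^2: since 4243 ≡ 3 (mod 8), (2/4243) = -1, so (2/4243)^2 = +1.
Reciprocity: 3 ≡ 3 and 4243 ≡ 3 (mod 4), so (3/4243) = −(4243/3).
Reduce top mod 3: now compute (1/3).
Reached (1/3) = 1. Collecting the sign flips along the way, the symbol is +1.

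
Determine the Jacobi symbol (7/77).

Reciprocity: 7 ≡ 3 and 77 ≡ 1 (mod 4), so (7/77) = +(77/7).
Reduce top mod 7: now compute (0/7).
Top reduces to 0: gcd > 1, so the symbol is 0.

0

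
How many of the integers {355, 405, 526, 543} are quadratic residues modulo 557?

0

(355/557) = -1 → non-residue.
(405/557) = -1 → non-residue.
(526/557) = -1 → non-residue.
(543/557) = -1 → non-residue.
Total quadratic residues among the 4: 0.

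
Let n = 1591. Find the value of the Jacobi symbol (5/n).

Reciprocity: 5 ≡ 1 and 1591 ≡ 3 (mod 4), so (5/1591) = +(1591/5).
Reduce top mod 5: now compute (1/5).
Reached (1/5) = 1. Collecting the sign flips along the way, the symbol is +1.

1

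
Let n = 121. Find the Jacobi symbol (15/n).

1

Reciprocity: 15 ≡ 3 and 121 ≡ 1 (mod 4), so (15/121) = +(121/15).
Reduce top mod 15: now compute (1/15).
Reached (1/15) = 1. Collecting the sign flips along the way, the symbol is +1.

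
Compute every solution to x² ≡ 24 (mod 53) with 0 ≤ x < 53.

17, 36

53 ≡ 1 (mod 4), so we find a root by search.
Trying successive values, 17² = 289 ≡ 24 (mod 53). The other root is 53 − 17 = 36.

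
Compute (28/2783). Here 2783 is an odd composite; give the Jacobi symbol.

Pull out 2^2: since 2783 ≡ 7 (mod 8), (2/2783) = +1, so (2/2783)^2 = +1.
Reciprocity: 7 ≡ 3 and 2783 ≡ 3 (mod 4), so (7/2783) = −(2783/7).
Reduce top mod 7: now compute (4/7).
Pull out 2^2: since 7 ≡ 7 (mod 8), (2/7) = +1, so (2/7)^2 = +1.
Reached (1/7) = 1. Collecting the sign flips along the way, the symbol is -1.

-1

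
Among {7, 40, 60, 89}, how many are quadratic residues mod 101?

0

(7/101) = -1 → non-residue.
(40/101) = -1 → non-residue.
(60/101) = -1 → non-residue.
(89/101) = -1 → non-residue.
Total quadratic residues among the 4: 0.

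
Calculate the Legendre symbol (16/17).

Pull out 2^4: since 17 ≡ 1 (mod 8), (2/17) = +1, so (2/17)^4 = +1.
Reached (1/17) = 1. Collecting the sign flips along the way, the symbol is +1.

1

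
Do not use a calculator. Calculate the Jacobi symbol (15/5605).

Reciprocity: 15 ≡ 3 and 5605 ≡ 1 (mod 4), so (15/5605) = +(5605/15).
Reduce top mod 15: now compute (10/15).
Pull out 2: since 15 ≡ 7 (mod 8), (2/15) = +1.
Reciprocity: 5 ≡ 1 and 15 ≡ 3 (mod 4), so (5/15) = +(15/5).
Reduce top mod 5: now compute (0/5).
Top reduces to 0: gcd > 1, so the symbol is 0.

0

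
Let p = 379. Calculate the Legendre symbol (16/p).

1

Pull out 2^4: since 379 ≡ 3 (mod 8), (2/379) = -1, so (2/379)^4 = +1.
Reached (1/379) = 1. Collecting the sign flips along the way, the symbol is +1.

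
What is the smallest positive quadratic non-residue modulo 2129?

3

(2/2129) = +1, so 2 is a residue.
(3/2129) = −1, so 3 is the smallest positive non-residue mod 2129.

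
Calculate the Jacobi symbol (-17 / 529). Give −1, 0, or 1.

First reduce: -17 ≡ 512 (mod 529).
Pull out 2^9: since 529 ≡ 1 (mod 8), (2/529) = +1, so (2/529)^9 = +1.
Reached (1/529) = 1. Collecting the sign flips along the way, the symbol is +1.

1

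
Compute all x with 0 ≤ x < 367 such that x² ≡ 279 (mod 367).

131, 236

Since 367 ≡ 3 (mod 4), a square root of 279 is 279^((367+1)/4) = 279^92 mod 367.
Repeated squaring: 279^2≡37, 279^4≡268, 279^8≡259, 279^16≡287, 279^32≡161, 279^64≡231 (mod 367).
279^92 = 279^(64+16+8+4) ≡ 236 (mod 367).
Check: 236² = 55696 ≡ 279 (mod 367). The two roots are 131 and 236.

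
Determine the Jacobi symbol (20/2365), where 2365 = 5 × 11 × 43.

Pull out 2^2: since 2365 ≡ 5 (mod 8), (2/2365) = -1, so (2/2365)^2 = +1.
Reciprocity: 5 ≡ 1 and 2365 ≡ 1 (mod 4), so (5/2365) = +(2365/5).
Reduce top mod 5: now compute (0/5).
Top reduces to 0: gcd > 1, so the symbol is 0.

0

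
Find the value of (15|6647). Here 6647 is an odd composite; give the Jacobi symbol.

Reciprocity: 15 ≡ 3 and 6647 ≡ 3 (mod 4), so (15/6647) = −(6647/15).
Reduce top mod 15: now compute (2/15).
Pull out 2: since 15 ≡ 7 (mod 8), (2/15) = +1.
Reached (1/15) = 1. Collecting the sign flips along the way, the symbol is -1.

-1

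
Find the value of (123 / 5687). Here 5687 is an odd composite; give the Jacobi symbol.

-1

Reciprocity: 123 ≡ 3 and 5687 ≡ 3 (mod 4), so (123/5687) = −(5687/123).
Reduce top mod 123: now compute (29/123).
Reciprocity: 29 ≡ 1 and 123 ≡ 3 (mod 4), so (29/123) = +(123/29).
Reduce top mod 29: now compute (7/29).
Reciprocity: 7 ≡ 3 and 29 ≡ 1 (mod 4), so (7/29) = +(29/7).
Reduce top mod 7: now compute (1/7).
Reached (1/7) = 1. Collecting the sign flips along the way, the symbol is -1.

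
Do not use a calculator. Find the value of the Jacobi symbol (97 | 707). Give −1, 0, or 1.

-1

Reciprocity: 97 ≡ 1 and 707 ≡ 3 (mod 4), so (97/707) = +(707/97).
Reduce top mod 97: now compute (28/97).
Pull out 2^2: since 97 ≡ 1 (mod 8), (2/97) = +1, so (2/97)^2 = +1.
Reciprocity: 7 ≡ 3 and 97 ≡ 1 (mod 4), so (7/97) = +(97/7).
Reduce top mod 7: now compute (6/7).
Pull out 2: since 7 ≡ 7 (mod 8), (2/7) = +1.
Reciprocity: 3 ≡ 3 and 7 ≡ 3 (mod 4), so (3/7) = −(7/3).
Reduce top mod 3: now compute (1/3).
Reached (1/3) = 1. Collecting the sign flips along the way, the symbol is -1.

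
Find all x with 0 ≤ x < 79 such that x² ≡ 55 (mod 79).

23, 56

Since 79 ≡ 3 (mod 4), a square root of 55 is 55^((79+1)/4) = 55^20 mod 79.
Repeated squaring: 55^2≡23, 55^4≡55, 55^8≡23, 55^16≡55 (mod 79).
55^20 = 55^(16+4) ≡ 23 (mod 79).
Check: 23² = 529 ≡ 55 (mod 79). The two roots are 23 and 56.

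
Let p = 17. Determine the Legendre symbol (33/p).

First reduce: 33 ≡ 16 (mod 17).
Pull out 2^4: since 17 ≡ 1 (mod 8), (2/17) = +1, so (2/17)^4 = +1.
Reached (1/17) = 1. Collecting the sign flips along the way, the symbol is +1.

1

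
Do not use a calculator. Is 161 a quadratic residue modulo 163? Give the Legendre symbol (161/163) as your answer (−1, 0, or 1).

1

Reciprocity: 161 ≡ 1 and 163 ≡ 3 (mod 4), so (161/163) = +(163/161).
Reduce top mod 161: now compute (2/161).
Pull out 2: since 161 ≡ 1 (mod 8), (2/161) = +1.
Reached (1/161) = 1. Collecting the sign flips along the way, the symbol is +1.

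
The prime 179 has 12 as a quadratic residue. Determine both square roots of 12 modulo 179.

Since 179 ≡ 3 (mod 4), a square root of 12 is 12^((179+1)/4) = 12^45 mod 179.
Repeated squaring: 12^2≡144, 12^4≡151, 12^8≡68, 12^16≡149, 12^32≡5 (mod 179).
12^45 = 12^(32+8+4+1) ≡ 141 (mod 179).
Check: 141² = 19881 ≡ 12 (mod 179). The two roots are 38 and 141.

38, 141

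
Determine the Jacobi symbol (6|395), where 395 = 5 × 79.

-1

Pull out 2: since 395 ≡ 3 (mod 8), (2/395) = -1.
Reciprocity: 3 ≡ 3 and 395 ≡ 3 (mod 4), so (3/395) = −(395/3).
Reduce top mod 3: now compute (2/3).
Pull out 2: since 3 ≡ 3 (mod 8), (2/3) = -1.
Reached (1/3) = 1. Collecting the sign flips along the way, the symbol is -1.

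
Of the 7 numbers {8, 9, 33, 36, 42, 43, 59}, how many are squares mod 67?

(8/67) = -1 → non-residue.
(9/67) = +1 → QR.
(33/67) = +1 → QR.
(36/67) = +1 → QR.
(42/67) = -1 → non-residue.
(43/67) = -1 → non-residue.
(59/67) = +1 → QR.
Total quadratic residues among the 7: 4.

4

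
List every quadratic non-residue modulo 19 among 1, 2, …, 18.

2, 3, 8, 10, 12, 13, 14, 15, 18

Square k = 1,…,9 (k and 19−k give the same square):
1²=1, 2²=4, 3²=9, 4²=16, 5²≡6, 6²≡17, 7²≡11, 8²≡7, 9²≡5 (mod 19).
The residues are {1, 4, 5, 6, 7, 9, 11, 16, 17}; the non-residues are the remaining 9 nonzero classes.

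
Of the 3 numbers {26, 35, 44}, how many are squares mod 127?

3

(26/127) = +1 → QR.
(35/127) = +1 → QR.
(44/127) = +1 → QR.
Total quadratic residues among the 3: 3.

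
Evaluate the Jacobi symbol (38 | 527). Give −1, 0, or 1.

Pull out 2: since 527 ≡ 7 (mod 8), (2/527) = +1.
Reciprocity: 19 ≡ 3 and 527 ≡ 3 (mod 4), so (19/527) = −(527/19).
Reduce top mod 19: now compute (14/19).
Pull out 2: since 19 ≡ 3 (mod 8), (2/19) = -1.
Reciprocity: 7 ≡ 3 and 19 ≡ 3 (mod 4), so (7/19) = −(19/7).
Reduce top mod 7: now compute (5/7).
Reciprocity: 5 ≡ 1 and 7 ≡ 3 (mod 4), so (5/7) = +(7/5).
Reduce top mod 5: now compute (2/5).
Pull out 2: since 5 ≡ 5 (mod 8), (2/5) = -1.
Reached (1/5) = 1. Collecting the sign flips along the way, the symbol is +1.

1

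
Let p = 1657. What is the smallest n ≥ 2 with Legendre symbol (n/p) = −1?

5

(2/1657) = +1, so 2 is a residue.
(3/1657) = +1, so 3 is a residue.
(4/1657) = +1, so 4 is a residue.
(5/1657) = −1, so 5 is the smallest positive non-residue mod 1657.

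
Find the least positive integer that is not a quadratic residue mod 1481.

(2/1481) = +1, so 2 is a residue.
(3/1481) = −1, so 3 is the smallest positive non-residue mod 1481.

3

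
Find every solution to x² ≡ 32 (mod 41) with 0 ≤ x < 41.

14, 27

41 ≡ 1 (mod 4), so we find a root by search.
Trying successive values, 14² = 196 ≡ 32 (mod 41). The other root is 41 − 14 = 27.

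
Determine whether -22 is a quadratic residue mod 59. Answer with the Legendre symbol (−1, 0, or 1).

-1

Euler's criterion: (-22/59) ≡ 37^29 (mod 59).
37^2 ≡ 12 (mod 59)
37^4 ≡ 26 (mod 59)
37^8 ≡ 27 (mod 59)
37^16 ≡ 21 (mod 59)
37^29 = 37^(16+8+4+1) ≡ 58 (mod 59).
Result is 58 ≡ −1, so (-22/59) = −1.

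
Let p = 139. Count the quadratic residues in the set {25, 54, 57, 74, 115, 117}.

(25/139) = +1 → QR.
(54/139) = +1 → QR.
(57/139) = +1 → QR.
(74/139) = -1 → non-residue.
(115/139) = -1 → non-residue.
(117/139) = +1 → QR.
Total quadratic residues among the 6: 4.

4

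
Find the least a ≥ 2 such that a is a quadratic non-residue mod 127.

(2/127) = +1, so 2 is a residue.
(3/127) = −1, so 3 is the smallest positive non-residue mod 127.

3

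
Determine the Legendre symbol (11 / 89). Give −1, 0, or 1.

Reciprocity: 11 ≡ 3 and 89 ≡ 1 (mod 4), so (11/89) = +(89/11).
Reduce top mod 11: now compute (1/11).
Reached (1/11) = 1. Collecting the sign flips along the way, the symbol is +1.

1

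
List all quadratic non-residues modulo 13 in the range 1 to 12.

2 5 6 7 8 11

Square k = 1,…,6 (k and 13−k give the same square):
1²=1, 2²=4, 3²=9, 4²≡3, 5²≡12, 6²≡10 (mod 13).
The residues are {1, 3, 4, 9, 10, 12}; the non-residues are the remaining 6 nonzero classes.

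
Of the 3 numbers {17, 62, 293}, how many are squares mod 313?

0

(17/313) = -1 → non-residue.
(62/313) = -1 → non-residue.
(293/313) = -1 → non-residue.
Total quadratic residues among the 3: 0.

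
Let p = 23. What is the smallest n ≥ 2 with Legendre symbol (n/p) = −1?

5

(2/23) = +1, so 2 is a residue.
(3/23) = +1, so 3 is a residue.
(4/23) = +1, so 4 is a residue.
(5/23) = −1, so 5 is the smallest positive non-residue mod 23.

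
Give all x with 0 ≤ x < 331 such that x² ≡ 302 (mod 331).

Since 331 ≡ 3 (mod 4), a square root of 302 is 302^((331+1)/4) = 302^83 mod 331.
Repeated squaring: 302^2≡179, 302^4≡265, 302^8≡53, 302^16≡161, 302^32≡103, 302^64≡17 (mod 331).
302^83 = 302^(64+16+2+1) ≡ 77 (mod 331).
Check: 77² = 5929 ≡ 302 (mod 331). The two roots are 77 and 254.

77, 254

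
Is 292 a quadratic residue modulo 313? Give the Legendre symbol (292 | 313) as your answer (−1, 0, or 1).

-1

Pull out 2^2: since 313 ≡ 1 (mod 8), (2/313) = +1, so (2/313)^2 = +1.
Reciprocity: 73 ≡ 1 and 313 ≡ 1 (mod 4), so (73/313) = +(313/73).
Reduce top mod 73: now compute (21/73).
Reciprocity: 21 ≡ 1 and 73 ≡ 1 (mod 4), so (21/73) = +(73/21).
Reduce top mod 21: now compute (10/21).
Pull out 2: since 21 ≡ 5 (mod 8), (2/21) = -1.
Reciprocity: 5 ≡ 1 and 21 ≡ 1 (mod 4), so (5/21) = +(21/5).
Reduce top mod 5: now compute (1/5).
Reached (1/5) = 1. Collecting the sign flips along the way, the symbol is -1.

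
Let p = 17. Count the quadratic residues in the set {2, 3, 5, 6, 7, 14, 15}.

(2/17) = +1 → QR.
(3/17) = -1 → non-residue.
(5/17) = -1 → non-residue.
(6/17) = -1 → non-residue.
(7/17) = -1 → non-residue.
(14/17) = -1 → non-residue.
(15/17) = +1 → QR.
Total quadratic residues among the 7: 2.

2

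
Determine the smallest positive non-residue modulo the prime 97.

(2/97) = +1, so 2 is a residue.
(3/97) = +1, so 3 is a residue.
(4/97) = +1, so 4 is a residue.
(5/97) = −1, so 5 is the smallest positive non-residue mod 97.

5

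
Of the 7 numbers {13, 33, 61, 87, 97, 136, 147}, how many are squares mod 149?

2

(13/149) = -1 → non-residue.
(33/149) = +1 → QR.
(61/149) = +1 → QR.
(87/149) = -1 → non-residue.
(97/149) = -1 → non-residue.
(136/149) = -1 → non-residue.
(147/149) = -1 → non-residue.
Total quadratic residues among the 7: 2.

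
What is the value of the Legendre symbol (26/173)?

Euler's criterion: (26/173) ≡ 26^86 (mod 173).
26^2 ≡ 157 (mod 173)
26^4 ≡ 83 (mod 173)
26^8 ≡ 142 (mod 173)
26^16 ≡ 96 (mod 173)
26^32 ≡ 47 (mod 173)
26^64 ≡ 133 (mod 173)
26^86 = 26^(64+16+4+2) ≡ 172 (mod 173).
Result is 172 ≡ −1, so (26/173) = −1.

-1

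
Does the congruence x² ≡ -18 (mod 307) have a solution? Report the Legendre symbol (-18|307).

1

First reduce: -18 ≡ 289 (mod 307).
Reciprocity: 289 ≡ 1 and 307 ≡ 3 (mod 4), so (289/307) = +(307/289).
Reduce top mod 289: now compute (18/289).
Pull out 2: since 289 ≡ 1 (mod 8), (2/289) = +1.
Reciprocity: 9 ≡ 1 and 289 ≡ 1 (mod 4), so (9/289) = +(289/9).
Reduce top mod 9: now compute (1/9).
Reached (1/9) = 1. Collecting the sign flips along the way, the symbol is +1.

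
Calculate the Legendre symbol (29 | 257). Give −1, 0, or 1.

1

Euler's criterion: (29/257) ≡ 29^128 (mod 257).
29^2 ≡ 70 (mod 257)
29^4 ≡ 17 (mod 257)
29^8 ≡ 32 (mod 257)
29^16 ≡ 253 (mod 257)
29^32 ≡ 16 (mod 257)
29^64 ≡ 256 (mod 257)
29^128 ≡ 1 (mod 257)
29^128 = 29^(128) ≡ 1 (mod 257).
Result is 1, so (29/257) = 1.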